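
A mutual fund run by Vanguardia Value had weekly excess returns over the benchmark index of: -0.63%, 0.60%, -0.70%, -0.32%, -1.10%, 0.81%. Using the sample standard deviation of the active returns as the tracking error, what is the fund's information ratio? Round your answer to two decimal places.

-0.29

r̄ = (-0.63 + 0.6 − 0.7 − 0.32 − 1.1 + 0.81) / 6 = -1.340 / 6 = -0.2233%
Sample std dev = √[2.9161 / 5] = 0.7637%
IR = r̄ / tracking error = -0.2233 / 0.7637 = -0.2924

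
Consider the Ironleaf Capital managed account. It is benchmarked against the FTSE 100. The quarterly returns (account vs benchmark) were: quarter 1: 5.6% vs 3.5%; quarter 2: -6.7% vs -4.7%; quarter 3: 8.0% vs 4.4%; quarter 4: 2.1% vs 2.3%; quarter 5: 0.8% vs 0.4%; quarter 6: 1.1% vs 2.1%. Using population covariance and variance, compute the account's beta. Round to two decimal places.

1.50

r̄p = 1.8167%,  r̄m = 1.3333%
Cov = Σ(rp − r̄p)(rm − r̄m) / 6 = 13.2028
Var(rm) = Σ(rm − r̄m)² / 6 = 8.8156
β = Cov / Var = 13.2028 / 8.8156 = 1.4977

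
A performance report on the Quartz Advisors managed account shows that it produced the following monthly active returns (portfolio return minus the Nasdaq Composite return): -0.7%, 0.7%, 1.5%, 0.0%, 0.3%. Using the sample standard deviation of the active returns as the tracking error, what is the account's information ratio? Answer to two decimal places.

Mean return μ = 1.80 / 5 = 0.3600%
Sample σ = √[Σ(r − μ)² / 4] = √[2.6720 / 4] = √0.6680 = 0.8173%
IR = μ / tracking error = 0.3600 / 0.8173 = 0.4405

0.44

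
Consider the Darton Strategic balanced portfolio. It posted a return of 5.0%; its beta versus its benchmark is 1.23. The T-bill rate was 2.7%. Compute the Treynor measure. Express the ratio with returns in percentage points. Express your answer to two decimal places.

1.87

Treynor = (Rp − Rf) / β = (5.0% − 2.7%) / 1.23 = 2.30 / 1.23 = 1.8699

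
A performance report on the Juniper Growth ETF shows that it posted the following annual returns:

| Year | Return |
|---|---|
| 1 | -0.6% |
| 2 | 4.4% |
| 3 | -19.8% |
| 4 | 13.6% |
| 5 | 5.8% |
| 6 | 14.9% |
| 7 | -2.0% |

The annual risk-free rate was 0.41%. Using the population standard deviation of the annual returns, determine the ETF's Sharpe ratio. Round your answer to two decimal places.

0.18

Mean return r̄ = 16.30 / 7 = 2.3286%
Population σ = √[Σ(r − r̄)² / 7] = √[818.4143 / 7] = √116.9163 = 10.8128%
Sharpe = (r̄ − rf) / σ = (2.3286 − 0.41) / 10.8128 = 1.9186 / 10.8128 = 0.1774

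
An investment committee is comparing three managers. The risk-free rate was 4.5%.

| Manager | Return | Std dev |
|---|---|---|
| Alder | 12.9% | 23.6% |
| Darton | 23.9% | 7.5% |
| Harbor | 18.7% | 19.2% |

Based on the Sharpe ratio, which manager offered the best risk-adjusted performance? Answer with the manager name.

Alder: Sharpe ratio = (12.9% − 4.5%) / 23.6% = 0.356
Darton: Sharpe ratio = (23.9% − 4.5%) / 7.5% = 2.587
Harbor: Sharpe ratio = (18.7% − 4.5%) / 19.2% = 0.740
Highest: Darton (2.587).

Darton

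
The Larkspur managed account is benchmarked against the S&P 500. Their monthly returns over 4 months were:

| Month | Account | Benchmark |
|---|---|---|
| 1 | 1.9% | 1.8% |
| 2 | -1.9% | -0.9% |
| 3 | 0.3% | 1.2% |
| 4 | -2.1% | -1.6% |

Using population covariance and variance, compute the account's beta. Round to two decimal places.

1.14

r̄p = -0.4500%,  r̄m = 0.1250%
Cov = Σ(rp − r̄p)(rm − r̄m) / 4 = 2.2688
Var(rm) = Σ(rm − r̄m)² / 4 = 1.9969
β = Cov / Var = 2.2688 / 1.9969 = 1.1362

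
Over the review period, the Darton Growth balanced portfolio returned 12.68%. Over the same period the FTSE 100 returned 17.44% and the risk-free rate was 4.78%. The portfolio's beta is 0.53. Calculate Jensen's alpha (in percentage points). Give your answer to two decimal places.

CAPM expected return = Rf + β(Rm − Rf) = 4.78% + 0.53 × (17.44% − 4.78%) = 4.78 + 0.53 × 12.66 = 11.4898%
Jensen's α = Rp − E[R] = 12.68% − 11.4898% = 1.1902

1.19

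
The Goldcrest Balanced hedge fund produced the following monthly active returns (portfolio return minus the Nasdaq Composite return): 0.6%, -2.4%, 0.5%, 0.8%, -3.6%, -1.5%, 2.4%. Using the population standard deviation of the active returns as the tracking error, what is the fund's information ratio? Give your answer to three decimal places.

μ = (0.6 − 2.4 + 0.5 + 0.8 − 3.6 − 1.5 + 2.4) / 7 = -3.20 / 7 = -0.4571%
Σ(r − μ)² = 26.5171; population σ = √(26.5171/7) = 1.9463%
IR = μ / tracking error = -0.4571 / 1.9463 = -0.2349

-0.235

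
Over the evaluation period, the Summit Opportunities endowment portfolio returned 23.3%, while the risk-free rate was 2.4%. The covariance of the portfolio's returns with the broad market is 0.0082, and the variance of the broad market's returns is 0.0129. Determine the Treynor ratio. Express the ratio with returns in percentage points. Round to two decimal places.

32.88

β = Cov / Var = 0.0082 / 0.0129 = 0.6357
Treynor = (Rp − Rf) / β = (23.3% − 2.4%) / 0.6357 = 20.90 / 0.6357 = 32.8771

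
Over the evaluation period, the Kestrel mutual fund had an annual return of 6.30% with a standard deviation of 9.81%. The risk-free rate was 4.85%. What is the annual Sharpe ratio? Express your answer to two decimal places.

Sharpe = (Rp − Rf) / σp = (6.30% − 4.85%) / 9.81% = 1.45% / 9.81% = 0.1478

0.15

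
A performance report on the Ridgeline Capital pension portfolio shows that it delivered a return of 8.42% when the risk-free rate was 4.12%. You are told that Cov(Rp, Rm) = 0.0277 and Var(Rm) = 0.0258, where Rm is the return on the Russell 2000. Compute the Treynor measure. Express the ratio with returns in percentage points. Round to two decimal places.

4.01

β = Cov / Var = 0.0277 / 0.0258 = 1.0736
Treynor = (Rp − Rf) / β = (8.42% − 4.12%) / 1.0736 = 4.30 / 1.0736 = 4.0052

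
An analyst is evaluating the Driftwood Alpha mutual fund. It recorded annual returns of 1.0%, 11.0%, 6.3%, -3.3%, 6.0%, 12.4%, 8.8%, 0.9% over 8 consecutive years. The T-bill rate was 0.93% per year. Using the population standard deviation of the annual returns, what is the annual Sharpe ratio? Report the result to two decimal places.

r̄ = (1 + 11 + 6.3 − 3.3 + 6 + 12.4 + 8.8 + 0.9) / 8 = 5.3875%
Population std dev = √[208.3888 / 8] = 5.1038%
Sharpe = (r̄ − rf) / σ = (5.3875 − 0.93) / 5.1038 = 4.4575 / 5.1038 = 0.8734

0.87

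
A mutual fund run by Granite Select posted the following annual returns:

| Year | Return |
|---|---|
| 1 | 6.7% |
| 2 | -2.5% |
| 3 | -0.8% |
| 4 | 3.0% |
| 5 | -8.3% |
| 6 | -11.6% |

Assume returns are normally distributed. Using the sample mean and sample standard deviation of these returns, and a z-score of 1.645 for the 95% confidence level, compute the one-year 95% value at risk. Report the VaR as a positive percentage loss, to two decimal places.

13.50

r̄ = (6.7 − 2.5 − 0.8 + 3 − 8.3 − 11.6) / 6 = -2.2500%
Sample std dev = √[233.8550 / 5] = 6.8389%
VaR = −(r̄ − z·σ) = −(-2.2500 − 1.645 × 6.8389) = −(-13.5000) = 13.5000%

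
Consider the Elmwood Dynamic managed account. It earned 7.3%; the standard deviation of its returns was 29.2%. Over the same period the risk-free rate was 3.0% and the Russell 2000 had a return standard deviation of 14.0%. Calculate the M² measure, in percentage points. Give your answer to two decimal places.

5.06

Sharpe = (Rp − Rf) / σp = (7.3% − 3.0%) / 29.2% = 0.1473
M² = Rf + Sharpe × σm = 3.0% + 0.1473 × 14.0% = 5.0622%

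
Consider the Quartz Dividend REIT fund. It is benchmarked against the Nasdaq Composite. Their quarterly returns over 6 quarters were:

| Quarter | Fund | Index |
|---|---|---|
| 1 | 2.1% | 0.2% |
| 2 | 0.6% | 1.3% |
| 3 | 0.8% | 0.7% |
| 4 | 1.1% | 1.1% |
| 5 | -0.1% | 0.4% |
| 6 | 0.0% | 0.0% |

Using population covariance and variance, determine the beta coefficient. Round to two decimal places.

r̄p = 0.7500%,  r̄m = 0.6167%
Cov = Σ(rp − r̄p)(rm − r̄m) / 6 = 0.0258
Var(rm) = Σ(rm − r̄m)² / 6 = 0.2181
β = Cov / Var = 0.0258 / 0.2181 = 0.1183

0.12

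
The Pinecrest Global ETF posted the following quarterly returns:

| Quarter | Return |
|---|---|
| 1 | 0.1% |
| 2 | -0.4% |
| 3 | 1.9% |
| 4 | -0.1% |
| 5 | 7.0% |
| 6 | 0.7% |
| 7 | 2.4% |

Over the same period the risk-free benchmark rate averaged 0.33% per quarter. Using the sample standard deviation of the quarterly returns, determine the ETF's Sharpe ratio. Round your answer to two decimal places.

0.52

r̄ = (0.1 − 0.4 + 1.9 − 0.1 + 7 + 0.7 + 2.4) / 7 = 11.60 / 7 = 1.6571%
Sample σ = √[Σ(r − r̄)² / 6] = √[39.8171 / 6] = √6.6362 = 2.5761%
Sharpe = (r̄ − rf) / σ = (1.6571 − 0.33) / 2.5761 = 1.3271 / 2.5761 = 0.5152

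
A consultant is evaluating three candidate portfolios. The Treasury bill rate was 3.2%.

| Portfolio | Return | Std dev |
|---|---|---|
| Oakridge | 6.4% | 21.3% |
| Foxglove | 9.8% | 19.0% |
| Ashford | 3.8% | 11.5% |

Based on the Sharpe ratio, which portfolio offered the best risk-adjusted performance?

Oakridge: Sharpe ratio = (6.4% − 3.2%) / 21.3% = 0.150
Foxglove: Sharpe ratio = (9.8% − 3.2%) / 19.0% = 0.347
Ashford: Sharpe ratio = (3.8% − 3.2%) / 11.5% = 0.052
Highest: Foxglove (0.347).

Foxglove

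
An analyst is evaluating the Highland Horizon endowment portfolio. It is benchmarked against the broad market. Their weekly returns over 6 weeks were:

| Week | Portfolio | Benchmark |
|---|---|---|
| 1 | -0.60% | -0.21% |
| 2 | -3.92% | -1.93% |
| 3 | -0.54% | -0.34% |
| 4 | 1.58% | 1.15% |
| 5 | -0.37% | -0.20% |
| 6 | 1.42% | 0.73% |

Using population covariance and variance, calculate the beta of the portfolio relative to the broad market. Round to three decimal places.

r̄p = -0.4050%,  r̄m = -0.1333%
Cov = Σ(rp − r̄p)(rm − r̄m) / 6 = 1.7465
Var(rm) = Σ(rm − r̄m)² / 6 = 0.9456
β = Cov / Var = 1.7465 / 0.9456 = 1.8470

1.847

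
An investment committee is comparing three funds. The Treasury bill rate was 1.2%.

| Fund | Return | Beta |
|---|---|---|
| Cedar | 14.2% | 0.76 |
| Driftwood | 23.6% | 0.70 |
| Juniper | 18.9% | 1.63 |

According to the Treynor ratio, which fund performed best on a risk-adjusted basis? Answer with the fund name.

Cedar: Treynor = (14.2% − 1.2%) / 0.76 = 17.105
Driftwood: Treynor = (23.6% − 1.2%) / 0.70 = 32.000
Juniper: Treynor = (18.9% − 1.2%) / 1.63 = 10.859
Highest: Driftwood (32.000).

Driftwood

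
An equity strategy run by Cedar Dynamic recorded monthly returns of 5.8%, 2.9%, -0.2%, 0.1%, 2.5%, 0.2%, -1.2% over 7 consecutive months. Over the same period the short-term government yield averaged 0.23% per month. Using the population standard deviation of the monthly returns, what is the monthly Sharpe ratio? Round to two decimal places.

0.54

μ = (5.8 + 2.9 − 0.2 + 0.1 + 2.5 + 0.2 − 1.2) / 7 = 10.10 / 7 = 1.4429%
Population σ = √[Σ(r − μ)² / 7] = √[35.2571 / 7] = √5.0367 = 2.2443%
Sharpe = (μ − rf) / σ = (1.4429 − 0.23) / 2.2443 = 1.2129 / 2.2443 = 0.5404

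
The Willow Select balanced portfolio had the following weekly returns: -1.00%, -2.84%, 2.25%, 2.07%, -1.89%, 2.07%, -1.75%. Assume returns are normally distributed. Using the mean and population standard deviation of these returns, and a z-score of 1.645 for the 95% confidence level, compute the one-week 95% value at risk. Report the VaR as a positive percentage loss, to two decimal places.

r̄ = (-1 − 2.84 + 2.25 + 2.07 − 1.89 + 2.07 − 1.75) / 7 = -0.1557%
Population σ = √[Σ(r − r̄)² / 7] = √[29.1628 / 7] = √4.1661 = 2.0411%
VaR = −(r̄ − z·σ) = −(-0.1557 − 1.645 × 2.0411) = −(-3.5133) = 3.5133%

3.51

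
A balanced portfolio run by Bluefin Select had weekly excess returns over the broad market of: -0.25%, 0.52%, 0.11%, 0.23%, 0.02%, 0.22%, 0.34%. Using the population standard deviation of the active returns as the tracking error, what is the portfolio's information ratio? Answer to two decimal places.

0.75

Mean return r̄ = 1.190 / 7 = 0.1700%
Σ(r − r̄)² = 0.3600; population σ = √(0.3600/7) = 0.2268%
IR = r̄ / tracking error = 0.1700 / 0.2268 = 0.7496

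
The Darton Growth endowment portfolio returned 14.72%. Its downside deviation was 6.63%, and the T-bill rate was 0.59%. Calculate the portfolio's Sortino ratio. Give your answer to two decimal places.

Sortino = (Rp − Rf) / σd = (14.72% − 0.59%) / 6.63% = 14.13% / 6.63% = 2.1312

2.13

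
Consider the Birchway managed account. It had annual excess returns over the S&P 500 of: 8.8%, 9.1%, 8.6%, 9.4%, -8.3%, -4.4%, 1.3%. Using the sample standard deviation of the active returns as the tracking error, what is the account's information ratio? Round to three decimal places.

0.474

Mean return μ = 24.50 / 7 = 3.5000%
Σ(r − μ)² = (8.8 − 3.5000)² + (9.1 − 3.5000)² + (8.6 − 3.5000)² + … = 326.7600
sample σ = √(326.7600 / 6) = √54.4600 = 7.3797%
IR = μ / tracking error = 3.5000 / 7.3797 = 0.4743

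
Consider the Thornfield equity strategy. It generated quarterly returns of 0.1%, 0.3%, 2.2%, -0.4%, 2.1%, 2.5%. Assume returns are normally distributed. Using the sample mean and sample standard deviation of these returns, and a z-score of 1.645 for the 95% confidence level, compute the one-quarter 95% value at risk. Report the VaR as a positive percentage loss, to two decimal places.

0.95

r̄ = (0.1 + 0.3 + 2.2 − 0.4 + 2.1 + 2.5) / 6 = 6.80 / 6 = 1.1333%
Sample std dev = √[8.0533 / 5] = 1.2691%
VaR = −(r̄ − z·σ) = −(1.1333 − 1.645 × 1.2691) = −(-0.9544) = 0.9544%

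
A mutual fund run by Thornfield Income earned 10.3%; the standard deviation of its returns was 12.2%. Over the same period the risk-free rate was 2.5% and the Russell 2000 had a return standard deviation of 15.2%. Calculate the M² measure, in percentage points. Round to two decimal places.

Sharpe = (Rp − Rf) / σp = (10.3% − 2.5%) / 12.2% = 0.6393
M² = Rf + Sharpe × σm = 2.5% + 0.6393 × 15.2% = 12.2174%

12.22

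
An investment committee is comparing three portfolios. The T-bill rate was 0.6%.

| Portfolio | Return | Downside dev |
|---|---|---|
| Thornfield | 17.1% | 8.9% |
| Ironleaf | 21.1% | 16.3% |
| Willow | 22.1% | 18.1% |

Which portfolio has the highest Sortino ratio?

Thornfield: Sortino ratio = (17.1% − 0.6%) / 8.9% = 1.854
Ironleaf: Sortino ratio = (21.1% − 0.6%) / 16.3% = 1.258
Willow: Sortino ratio = (22.1% − 0.6%) / 18.1% = 1.188
Highest: Thornfield (1.854).

Thornfield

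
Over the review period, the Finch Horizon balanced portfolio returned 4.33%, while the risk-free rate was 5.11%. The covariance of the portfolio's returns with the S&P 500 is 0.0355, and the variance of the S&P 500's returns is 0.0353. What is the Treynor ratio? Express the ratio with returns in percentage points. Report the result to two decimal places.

-0.78

β = Cov / Var = 0.0355 / 0.0353 = 1.0057
Treynor = (Rp − Rf) / β = (4.33% − 5.11%) / 1.0057 = -0.78 / 1.0057 = -0.7756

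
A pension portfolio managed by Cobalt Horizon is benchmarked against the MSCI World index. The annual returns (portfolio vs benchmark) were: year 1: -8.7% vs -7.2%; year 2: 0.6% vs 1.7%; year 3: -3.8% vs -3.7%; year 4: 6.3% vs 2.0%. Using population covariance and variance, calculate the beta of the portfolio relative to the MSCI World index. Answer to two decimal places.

1.35

r̄p = -1.4000%,  r̄m = -1.8000%
Cov = Σ(rp − r̄p)(rm − r̄m) / 4 = 20.0600
Var(rm) = Σ(rm − r̄m)² / 4 = 14.8650
β = Cov / Var = 20.0600 / 14.8650 = 1.3495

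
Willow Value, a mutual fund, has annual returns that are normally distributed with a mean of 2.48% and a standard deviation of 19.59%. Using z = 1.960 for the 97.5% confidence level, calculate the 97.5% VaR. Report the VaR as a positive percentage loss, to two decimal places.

35.92

VaR (as % loss) = −(μ − z·σ) = −(2.48% − 1.960 × 19.59%) = −(-35.9164%) = 35.9164%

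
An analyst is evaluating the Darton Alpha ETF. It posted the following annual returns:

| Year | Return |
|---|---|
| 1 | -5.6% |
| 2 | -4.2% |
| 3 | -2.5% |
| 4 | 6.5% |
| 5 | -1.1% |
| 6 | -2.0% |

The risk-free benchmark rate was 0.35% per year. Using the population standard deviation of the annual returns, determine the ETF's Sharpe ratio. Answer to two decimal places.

r̄ = (-5.6 − 4.2 − 2.5 + 6.5 − 1.1 − 2) / 6 = -1.4833%
Σ(r − r̄)² = 89.5083; population σ = √(89.5083/6) = 3.8624%
Sharpe = (r̄ − rf) / σ = (-1.4833 − 0.35) / 3.8624 = -1.8333 / 3.8624 = -0.4747

-0.47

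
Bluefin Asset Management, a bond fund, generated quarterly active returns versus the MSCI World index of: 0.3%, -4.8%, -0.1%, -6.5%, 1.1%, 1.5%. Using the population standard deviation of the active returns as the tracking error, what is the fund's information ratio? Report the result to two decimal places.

Mean return r̄ = -8.50 / 6 = -1.4167%
Population σ = √[Σ(r − r̄)² / 6] = √[56.8083 / 6] = √9.4681 = 3.0770%
IR = r̄ / tracking error = -1.4167 / 3.0770 = -0.4604

-0.46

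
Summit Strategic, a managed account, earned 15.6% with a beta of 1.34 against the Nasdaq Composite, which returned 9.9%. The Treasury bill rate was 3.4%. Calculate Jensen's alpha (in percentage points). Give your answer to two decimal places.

3.49

CAPM expected return = Rf + β(Rm − Rf) = 3.4% + 1.34 × (9.9% − 3.4%) = 3.4 + 1.34 × 6.50 = 12.1100%
Jensen's α = Rp − E[R] = 15.6% − 12.1100% = 3.4900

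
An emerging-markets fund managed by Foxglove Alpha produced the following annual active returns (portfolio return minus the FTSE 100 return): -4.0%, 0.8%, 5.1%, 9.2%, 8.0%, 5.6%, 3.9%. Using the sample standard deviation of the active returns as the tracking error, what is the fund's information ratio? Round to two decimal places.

0.91

μ = (-4 + 0.8 + 5.1 + 9.2 + 8 + 5.6 + 3.9) / 7 = 28.60 / 7 = 4.0857%
Σ(r − μ)² = 121.0086; sample σ = √(121.0086/6) = 4.4909%
IR = μ / tracking error = 4.0857 / 4.4909 = 0.9098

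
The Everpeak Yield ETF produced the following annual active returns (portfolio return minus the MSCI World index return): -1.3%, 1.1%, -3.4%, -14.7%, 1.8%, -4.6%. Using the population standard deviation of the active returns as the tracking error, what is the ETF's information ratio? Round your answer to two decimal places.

r̄ = (-1.3 + 1.1 − 3.4 − 14.7 + 1.8 − 4.6) / 6 = -21.10 / 6 = -3.5167%
Σ(r − r̄)² = 180.7483; population σ = √(180.7483/6) = 5.4886%
IR = r̄ / tracking error = -3.5167 / 5.4886 = -0.6407

-0.64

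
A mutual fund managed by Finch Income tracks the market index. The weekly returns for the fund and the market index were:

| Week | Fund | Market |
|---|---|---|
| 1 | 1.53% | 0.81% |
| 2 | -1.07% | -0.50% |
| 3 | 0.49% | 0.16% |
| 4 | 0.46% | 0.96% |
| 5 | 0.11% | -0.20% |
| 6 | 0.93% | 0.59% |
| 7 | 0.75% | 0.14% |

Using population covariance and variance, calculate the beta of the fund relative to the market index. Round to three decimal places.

r̄p = 0.4571%,  r̄m = 0.2800%
Cov = Σ(rp − r̄p)(rm − r̄m) / 7 = 0.2900
Var(rm) = Σ(rm − r̄m)² / 7 = 0.2446
β = Cov / Var = 0.2900 / 0.2446 = 1.1856

1.186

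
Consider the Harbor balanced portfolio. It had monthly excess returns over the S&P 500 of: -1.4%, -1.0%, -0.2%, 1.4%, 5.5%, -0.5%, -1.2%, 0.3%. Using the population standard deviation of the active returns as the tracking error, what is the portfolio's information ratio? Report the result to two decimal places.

Mean return r̄ = 2.90 / 8 = 0.3625%
Population σ = √[Σ(r − r̄)² / 8] = √[35.9388 / 8] = √4.4924 = 2.1195%
IR = r̄ / tracking error = 0.3625 / 2.1195 = 0.1710

0.17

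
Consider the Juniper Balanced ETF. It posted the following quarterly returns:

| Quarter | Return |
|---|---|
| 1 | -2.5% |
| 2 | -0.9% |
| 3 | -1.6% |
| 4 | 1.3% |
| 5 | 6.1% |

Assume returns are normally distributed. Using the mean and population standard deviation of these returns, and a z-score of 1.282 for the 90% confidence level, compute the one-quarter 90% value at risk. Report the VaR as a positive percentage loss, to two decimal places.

3.47

μ = (-2.5 − 0.9 − 1.6 + 1.3 + 6.1) / 5 = 2.40 / 5 = 0.4800%
Σ(r − μ)² = (-2.5 − 0.4800)² + (-0.9 − 0.4800)² + … = 47.3680
σ = √[47.3680 / 5] = 3.0779%
VaR = −(μ − z·σ) = −(0.4800 − 1.282 × 3.0779) = −(-3.4659) = 3.4659%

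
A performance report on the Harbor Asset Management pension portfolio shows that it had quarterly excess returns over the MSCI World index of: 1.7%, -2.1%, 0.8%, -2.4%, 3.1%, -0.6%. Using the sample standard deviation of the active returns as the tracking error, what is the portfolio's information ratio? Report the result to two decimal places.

μ = (1.7 − 2.1 + 0.8 − 2.4 + 3.1 − 0.6) / 6 = 0.50 / 6 = 0.0833%
Sample σ = √[Σ(r − μ)² / 5] = √[23.6283 / 5] = √4.7257 = 2.1739%
IR = μ / tracking error = 0.0833 / 2.1739 = 0.0383

0.04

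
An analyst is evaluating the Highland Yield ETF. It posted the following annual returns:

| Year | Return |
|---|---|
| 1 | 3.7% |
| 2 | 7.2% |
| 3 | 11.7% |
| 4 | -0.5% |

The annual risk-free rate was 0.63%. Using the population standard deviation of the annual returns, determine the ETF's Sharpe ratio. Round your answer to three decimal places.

1.091

r̄ = (3.7 + 7.2 + 11.7 − 0.5) / 4 = 5.5250%
Σ(r − r̄)² = 80.5675; population σ = √(80.5675/4) = 4.4880%
Sharpe = (r̄ − rf) / σ = (5.5250 − 0.63) / 4.4880 = 4.8950 / 4.4880 = 1.0907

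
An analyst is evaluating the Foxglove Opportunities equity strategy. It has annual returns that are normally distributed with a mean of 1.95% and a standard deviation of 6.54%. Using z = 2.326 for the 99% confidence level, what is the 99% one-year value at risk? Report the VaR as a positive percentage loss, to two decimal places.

VaR (as % loss) = −(μ − z·σ) = −(1.95% − 2.326 × 6.54%) = −(-13.26204%) = 13.26204%

13.26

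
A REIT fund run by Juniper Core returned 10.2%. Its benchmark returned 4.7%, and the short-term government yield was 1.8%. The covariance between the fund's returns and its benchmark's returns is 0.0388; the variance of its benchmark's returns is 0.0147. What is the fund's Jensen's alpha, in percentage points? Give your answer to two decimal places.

β = Cov / Var = 0.0388 / 0.0147 = 2.6395
E[R] = Rf + β(Rm − Rf) = 1.8% + 2.6395 × (4.7% − 1.8%) = 9.4546%
α = Rp − E[R] = 10.2% − 9.4546% = 0.7454

0.75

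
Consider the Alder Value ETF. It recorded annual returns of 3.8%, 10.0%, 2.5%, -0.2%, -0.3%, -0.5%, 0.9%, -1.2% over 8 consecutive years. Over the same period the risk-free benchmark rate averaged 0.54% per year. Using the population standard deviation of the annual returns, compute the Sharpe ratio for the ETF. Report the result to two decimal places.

r̄ = (3.8 + 10 + 2.5 − 0.2 − 0.3 − 0.5 + 0.9 − 1.2) / 8 = 15.00 / 8 = 1.8750%
Σ(r − r̄)² = 95.1950; population σ = √(95.1950/8) = 3.4495%
Sharpe = (r̄ − rf) / σ = (1.8750 − 0.54) / 3.4495 = 1.3350 / 3.4495 = 0.3870

0.39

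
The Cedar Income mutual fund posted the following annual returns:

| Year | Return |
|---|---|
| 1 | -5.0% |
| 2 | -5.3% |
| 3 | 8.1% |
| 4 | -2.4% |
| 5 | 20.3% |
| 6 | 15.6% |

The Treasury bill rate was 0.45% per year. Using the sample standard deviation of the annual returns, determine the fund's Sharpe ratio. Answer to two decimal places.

r̄ = (-5 − 5.3 + 8.1 − 2.4 + 20.3 + 15.6) / 6 = 5.2167%
Sample σ = √[Σ(r − r̄)² / 5] = √[616.6283 / 5] = √123.3257 = 11.1052%
Sharpe = (r̄ − rf) / σ = (5.2167 − 0.45) / 11.1052 = 4.7667 / 11.1052 = 0.4292

0.43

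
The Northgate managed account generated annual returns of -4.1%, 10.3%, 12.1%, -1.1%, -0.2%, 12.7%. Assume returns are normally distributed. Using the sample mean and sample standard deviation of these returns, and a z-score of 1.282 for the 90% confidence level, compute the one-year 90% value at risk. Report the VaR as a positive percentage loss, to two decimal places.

4.73

r̄ = (-4.1 + 10.3 + 12.1 − 1.1 − 0.2 + 12.7) / 6 = 4.9500%
Σ(r − r̄)² = (-4.1 − 4.9500)² + (10.3 − 4.9500)² + (12.1 − 4.9500)² + … = 284.8350
σ = √[284.8350 / 5] = 7.5476%
VaR = −(r̄ − z·σ) = −(4.9500 − 1.282 × 7.5476) = −(-4.7260) = 4.7260%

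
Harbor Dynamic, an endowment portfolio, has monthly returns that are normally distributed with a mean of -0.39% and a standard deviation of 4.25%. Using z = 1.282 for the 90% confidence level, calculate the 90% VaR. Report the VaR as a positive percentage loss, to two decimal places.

VaR (as % loss) = −(μ − z·σ) = −(-0.39% − 1.282 × 4.25%) = −(-5.8385%) = 5.8385%

5.84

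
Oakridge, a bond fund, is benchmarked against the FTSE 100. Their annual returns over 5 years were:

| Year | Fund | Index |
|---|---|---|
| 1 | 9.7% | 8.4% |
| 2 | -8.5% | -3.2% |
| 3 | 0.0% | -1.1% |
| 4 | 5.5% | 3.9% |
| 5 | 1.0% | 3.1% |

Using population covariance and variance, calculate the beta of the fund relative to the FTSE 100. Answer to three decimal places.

r̄p = 1.5400%,  r̄m = 2.2200%
Cov = Σ(rp − r̄p)(rm − r̄m) / 5 = 23.2272
Var(rm) = Σ(rm − r̄m)² / 5 = 16.4376
β = Cov / Var = 23.2272 / 16.4376 = 1.4131

1.413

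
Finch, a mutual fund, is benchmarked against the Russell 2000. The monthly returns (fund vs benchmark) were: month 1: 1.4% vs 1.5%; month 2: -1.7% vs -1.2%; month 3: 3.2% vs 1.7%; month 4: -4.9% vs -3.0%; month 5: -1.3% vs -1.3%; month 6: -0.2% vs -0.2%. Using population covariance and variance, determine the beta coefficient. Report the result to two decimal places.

1.51

r̄p = -0.5833%,  r̄m = -0.4167%
Cov = Σ(rp − r̄p)(rm − r̄m) / 6 = 4.0919
Var(rm) = Σ(rm − r̄m)² / 6 = 2.7114
β = Cov / Var = 4.0919 / 2.7114 = 1.5091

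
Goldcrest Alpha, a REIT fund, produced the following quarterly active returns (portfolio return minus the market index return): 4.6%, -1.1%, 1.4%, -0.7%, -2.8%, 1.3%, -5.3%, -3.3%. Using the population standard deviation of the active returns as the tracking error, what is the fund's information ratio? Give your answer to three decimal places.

-0.251

r̄ = (4.6 − 1.1 + 1.4 − 0.7 − 2.8 + 1.3 − 5.3 − 3.3) / 8 = -0.7375%
Population σ = √[Σ(r − r̄)² / 8] = √[68.9788 / 8] = √8.6224 = 2.9364%
IR = r̄ / tracking error = -0.7375 / 2.9364 = -0.2512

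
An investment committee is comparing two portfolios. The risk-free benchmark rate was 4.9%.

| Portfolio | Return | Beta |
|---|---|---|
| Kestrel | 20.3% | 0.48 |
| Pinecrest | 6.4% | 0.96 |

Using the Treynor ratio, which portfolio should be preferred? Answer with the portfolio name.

Kestrel

Kestrel: Treynor = (20.3% − 4.9%) / 0.48 = 32.083
Pinecrest: Treynor = (6.4% − 4.9%) / 0.96 = 1.563
Highest: Kestrel (32.083).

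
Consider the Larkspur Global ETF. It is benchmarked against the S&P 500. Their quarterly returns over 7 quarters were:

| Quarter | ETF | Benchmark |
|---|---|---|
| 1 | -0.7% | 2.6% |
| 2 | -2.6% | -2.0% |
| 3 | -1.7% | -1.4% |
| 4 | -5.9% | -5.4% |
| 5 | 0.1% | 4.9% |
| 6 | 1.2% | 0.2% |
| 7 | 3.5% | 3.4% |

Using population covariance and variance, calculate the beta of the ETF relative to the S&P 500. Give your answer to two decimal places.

0.68

r̄p = -0.8714%,  r̄m = 0.3286%
Cov = Σ(rp − r̄p)(rm − r̄m) / 7 = 7.4649
Var(rm) = Σ(rm − r̄m)² / 7 = 10.9620
β = Cov / Var = 7.4649 / 10.9620 = 0.6810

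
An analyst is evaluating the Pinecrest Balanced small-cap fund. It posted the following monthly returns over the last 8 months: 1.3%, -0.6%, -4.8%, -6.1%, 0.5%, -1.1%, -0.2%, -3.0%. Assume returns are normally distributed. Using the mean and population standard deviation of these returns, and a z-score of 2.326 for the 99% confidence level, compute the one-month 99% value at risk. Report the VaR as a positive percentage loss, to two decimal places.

Mean return μ = -14.00 / 8 = -1.7500%
Σ(r − μ)² = (1.3 − (-1.7500))² + (-0.6 − (-1.7500))² + … = 48.3000
σ = √[48.3000 / 8] = 2.4571%
VaR = −(μ − z·σ) = −(-1.7500 − 2.326 × 2.4571) = −(-7.4652) = 7.4652%

7.47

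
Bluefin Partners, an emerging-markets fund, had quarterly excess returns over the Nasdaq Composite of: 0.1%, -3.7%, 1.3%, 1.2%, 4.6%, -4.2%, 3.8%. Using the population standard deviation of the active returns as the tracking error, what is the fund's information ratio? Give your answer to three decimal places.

0.141

μ = (0.1 − 3.7 + 1.3 + 1.2 + 4.6 − 4.2 + 3.8) / 7 = 0.4429%
Population std dev = √[68.6971 / 7] = 3.1327%
IR = μ / tracking error = 0.4429 / 3.1327 = 0.1414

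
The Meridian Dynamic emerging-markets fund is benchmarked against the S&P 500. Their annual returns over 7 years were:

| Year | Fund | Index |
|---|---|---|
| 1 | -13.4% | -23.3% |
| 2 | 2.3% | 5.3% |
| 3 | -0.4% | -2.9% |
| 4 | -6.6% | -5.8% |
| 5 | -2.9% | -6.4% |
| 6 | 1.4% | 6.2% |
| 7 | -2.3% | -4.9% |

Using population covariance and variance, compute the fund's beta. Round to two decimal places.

0.53

r̄p = -3.1286%,  r̄m = -4.5429%
Cov = Σ(rp − r̄p)(rm − r̄m) / 7 = 43.2673
Var(rm) = Σ(rm − r̄m)² / 7 = 81.7110
β = Cov / Var = 43.2673 / 81.7110 = 0.5295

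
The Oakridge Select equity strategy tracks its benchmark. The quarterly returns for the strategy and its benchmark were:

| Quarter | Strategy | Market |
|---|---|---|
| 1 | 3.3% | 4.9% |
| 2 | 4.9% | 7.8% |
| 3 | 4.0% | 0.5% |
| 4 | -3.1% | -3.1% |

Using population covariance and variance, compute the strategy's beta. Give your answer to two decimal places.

r̄p = 2.2750%,  r̄m = 2.5250%
Cov = Σ(rp − r̄p)(rm − r̄m) / 4 = 10.7556
Var(rm) = Σ(rm − r̄m)² / 4 = 17.3019
β = Cov / Var = 10.7556 / 17.3019 = 0.6216

0.62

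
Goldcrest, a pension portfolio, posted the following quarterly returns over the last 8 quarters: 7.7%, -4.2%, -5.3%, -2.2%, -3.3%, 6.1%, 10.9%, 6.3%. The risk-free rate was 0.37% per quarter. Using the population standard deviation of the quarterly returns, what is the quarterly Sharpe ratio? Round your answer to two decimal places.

0.27

r̄ = (7.7 − 4.2 − 5.3 − 2.2 − 3.3 + 6.1 + 10.9 + 6.3) / 8 = 16.00 / 8 = 2.0000%
Population std dev = √[284.4600 / 8] = 5.9630%
Sharpe = (r̄ − rf) / σ = (2.0000 − 0.37) / 5.9630 = 1.6300 / 5.9630 = 0.2734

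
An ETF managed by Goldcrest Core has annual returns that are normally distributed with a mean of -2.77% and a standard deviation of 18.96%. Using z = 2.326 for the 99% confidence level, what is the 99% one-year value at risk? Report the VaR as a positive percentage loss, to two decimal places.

46.87

VaR (as % loss) = −(μ − z·σ) = −(-2.77% − 2.326 × 18.96%) = −(-46.87096%) = 46.87096%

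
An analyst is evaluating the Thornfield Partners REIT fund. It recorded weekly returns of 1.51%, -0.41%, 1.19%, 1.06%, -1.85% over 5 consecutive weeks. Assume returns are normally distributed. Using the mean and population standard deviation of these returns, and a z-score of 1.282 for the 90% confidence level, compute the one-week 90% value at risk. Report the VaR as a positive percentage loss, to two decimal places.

1.32

r̄ = (1.51 − 0.41 + 1.19 + 1.06 − 1.85) / 5 = 0.3000%
Σ(r − r̄)² = (1.51 − 0.3000)² + (-0.41 − 0.3000)² + … = 7.9604
σ = √[7.9604 / 5] = 1.2618%
VaR = −(r̄ − z·σ) = −(0.3000 − 1.282 × 1.2618) = −(-1.3176) = 1.3176%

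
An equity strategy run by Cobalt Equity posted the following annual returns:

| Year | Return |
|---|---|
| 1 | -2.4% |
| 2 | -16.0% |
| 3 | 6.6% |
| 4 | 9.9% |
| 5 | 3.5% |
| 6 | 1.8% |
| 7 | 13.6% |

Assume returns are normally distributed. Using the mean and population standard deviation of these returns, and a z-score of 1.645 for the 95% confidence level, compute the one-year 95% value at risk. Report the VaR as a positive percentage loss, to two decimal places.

12.32

Mean return μ = 17.00 / 7 = 2.4286%
Σ(r − μ)² = (-2.4 − 2.4286)² + (-16 − 2.4286)² + (6.6 − 2.4286)² + … = 562.4943
population σ = √(562.4943 / 7) = √80.3563 = 8.9642%
VaR = −(μ − z·σ) = −(2.4286 − 1.645 × 8.9642) = −(-12.3175) = 12.3175%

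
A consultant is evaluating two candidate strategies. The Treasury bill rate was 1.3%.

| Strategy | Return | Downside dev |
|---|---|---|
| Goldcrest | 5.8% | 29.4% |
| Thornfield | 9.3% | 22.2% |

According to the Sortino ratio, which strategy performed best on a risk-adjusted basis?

Thornfield

Goldcrest: Sortino ratio = (5.8% − 1.3%) / 29.4% = 0.153
Thornfield: Sortino ratio = (9.3% − 1.3%) / 22.2% = 0.360
Highest: Thornfield (0.360).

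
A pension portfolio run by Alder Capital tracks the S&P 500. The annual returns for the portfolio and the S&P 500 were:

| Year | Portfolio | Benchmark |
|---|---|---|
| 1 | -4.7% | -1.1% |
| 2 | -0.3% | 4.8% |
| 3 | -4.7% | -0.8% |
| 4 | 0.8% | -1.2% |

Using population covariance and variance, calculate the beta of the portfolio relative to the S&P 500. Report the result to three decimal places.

0.403

r̄p = -2.2250%,  r̄m = 0.4250%
Cov = Σ(rp − r̄p)(rm − r̄m) / 4 = 2.5781
Var(rm) = Σ(rm − r̄m)² / 4 = 6.4019
β = Cov / Var = 2.5781 / 6.4019 = 0.4027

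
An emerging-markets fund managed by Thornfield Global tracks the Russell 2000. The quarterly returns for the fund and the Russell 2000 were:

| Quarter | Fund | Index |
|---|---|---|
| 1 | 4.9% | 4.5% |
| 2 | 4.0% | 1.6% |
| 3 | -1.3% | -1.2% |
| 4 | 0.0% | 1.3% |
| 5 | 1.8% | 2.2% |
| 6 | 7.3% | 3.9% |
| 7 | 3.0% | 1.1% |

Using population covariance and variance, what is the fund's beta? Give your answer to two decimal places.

1.30

r̄p = 2.8143%,  r̄m = 1.9143%
Cov = Σ(rp − r̄p)(rm − r̄m) / 7 = 4.0041
Var(rm) = Σ(rm − r̄m)² / 7 = 3.0784
β = Cov / Var = 4.0041 / 3.0784 = 1.3007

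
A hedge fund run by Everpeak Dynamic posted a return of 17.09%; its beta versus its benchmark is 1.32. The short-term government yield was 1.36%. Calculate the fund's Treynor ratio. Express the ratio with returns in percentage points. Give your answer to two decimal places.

Treynor = (Rp − Rf) / β = (17.09% − 1.36%) / 1.32 = 15.73 / 1.32 = 11.9167

11.92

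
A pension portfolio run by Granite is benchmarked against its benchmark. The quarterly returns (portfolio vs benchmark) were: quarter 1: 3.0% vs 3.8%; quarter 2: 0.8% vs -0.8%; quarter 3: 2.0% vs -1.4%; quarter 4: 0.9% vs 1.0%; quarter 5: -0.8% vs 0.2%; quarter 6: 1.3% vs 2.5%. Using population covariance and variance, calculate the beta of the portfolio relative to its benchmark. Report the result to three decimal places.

0.285

r̄p = 1.2000%,  r̄m = 0.8833%
Cov = Σ(rp − r̄p)(rm − r̄m) / 6 = 0.9317
Var(rm) = Σ(rm − r̄m)² / 6 = 3.2747
β = Cov / Var = 0.9317 / 3.2747 = 0.2845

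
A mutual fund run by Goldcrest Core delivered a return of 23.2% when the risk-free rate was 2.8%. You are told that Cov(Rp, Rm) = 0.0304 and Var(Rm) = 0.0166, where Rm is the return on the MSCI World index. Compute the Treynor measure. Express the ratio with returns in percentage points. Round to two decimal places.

β = Cov / Var = 0.0304 / 0.0166 = 1.8313
Treynor = (Rp − Rf) / β = (23.2% − 2.8%) / 1.8313 = 20.40 / 1.8313 = 11.1396

11.14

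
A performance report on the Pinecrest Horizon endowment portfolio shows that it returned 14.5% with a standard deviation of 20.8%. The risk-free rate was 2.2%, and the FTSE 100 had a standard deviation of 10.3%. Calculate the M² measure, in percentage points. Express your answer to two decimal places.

8.29

Sharpe = (Rp − Rf) / σp = (14.5% − 2.2%) / 20.8% = 0.5913
M² = Rf + Sharpe × σm = 2.2% + 0.5913 × 10.3% = 8.2904%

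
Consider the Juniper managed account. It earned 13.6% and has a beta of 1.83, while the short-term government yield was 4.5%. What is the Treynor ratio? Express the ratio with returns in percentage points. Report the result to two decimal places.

4.97

Treynor = (Rp − Rf) / β = (13.6% − 4.5%) / 1.83 = 9.10 / 1.83 = 4.9727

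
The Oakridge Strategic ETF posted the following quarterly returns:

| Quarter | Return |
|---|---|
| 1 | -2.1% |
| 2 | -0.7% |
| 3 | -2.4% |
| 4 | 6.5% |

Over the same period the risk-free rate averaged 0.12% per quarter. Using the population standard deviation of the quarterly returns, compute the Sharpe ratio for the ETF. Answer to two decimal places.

0.06

μ = (-2.1 − 0.7 − 2.4 + 6.5) / 4 = 1.30 / 4 = 0.3250%
Population std dev = √[52.4875 / 4] = 3.6224%
Sharpe = (μ − rf) / σ = (0.3250 − 0.12) / 3.6224 = 0.2050 / 3.6224 = 0.0566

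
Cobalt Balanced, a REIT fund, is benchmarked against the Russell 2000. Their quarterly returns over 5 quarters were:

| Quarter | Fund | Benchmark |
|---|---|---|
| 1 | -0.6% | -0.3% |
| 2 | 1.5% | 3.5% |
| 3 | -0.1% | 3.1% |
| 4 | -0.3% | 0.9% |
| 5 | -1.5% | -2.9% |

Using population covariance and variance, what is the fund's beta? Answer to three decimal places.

r̄p = -0.2000%,  r̄m = 0.8600%
Cov = Σ(rp − r̄p)(rm − r̄m) / 5 = 2.0120
Var(rm) = Σ(rm − r̄m)² / 5 = 5.4944
β = Cov / Var = 2.0120 / 5.4944 = 0.3662

0.366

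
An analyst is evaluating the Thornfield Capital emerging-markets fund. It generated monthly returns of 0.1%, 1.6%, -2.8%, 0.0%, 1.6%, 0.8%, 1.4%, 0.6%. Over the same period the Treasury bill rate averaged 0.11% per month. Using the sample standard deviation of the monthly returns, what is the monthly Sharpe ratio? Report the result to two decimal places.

Mean return μ = 3.30 / 8 = 0.4125%
Σ(r − μ)² = (0.1 − 0.4125)² + (1.6 − 0.4125)² + (-2.8 − 0.4125)² + … = 14.5688
sample σ = √(14.5688 / 7) = √2.0813 = 1.4427%
Sharpe = (μ − rf) / σ = (0.4125 − 0.11) / 1.4427 = 0.3025 / 1.4427 = 0.2097

0.21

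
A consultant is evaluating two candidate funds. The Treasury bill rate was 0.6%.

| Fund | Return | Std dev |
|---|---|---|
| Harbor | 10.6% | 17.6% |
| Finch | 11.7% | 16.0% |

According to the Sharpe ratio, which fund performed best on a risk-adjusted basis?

Harbor: Sharpe ratio = (10.6% − 0.6%) / 17.6% = 0.568
Finch: Sharpe ratio = (11.7% − 0.6%) / 16.0% = 0.694
Highest: Finch (0.694).

Finch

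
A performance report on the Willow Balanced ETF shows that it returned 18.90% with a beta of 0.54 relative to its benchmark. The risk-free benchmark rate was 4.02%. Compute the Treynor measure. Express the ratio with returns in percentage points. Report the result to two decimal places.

27.56

Treynor = (Rp − Rf) / β = (18.90% − 4.02%) / 0.54 = 14.88 / 0.54 = 27.5556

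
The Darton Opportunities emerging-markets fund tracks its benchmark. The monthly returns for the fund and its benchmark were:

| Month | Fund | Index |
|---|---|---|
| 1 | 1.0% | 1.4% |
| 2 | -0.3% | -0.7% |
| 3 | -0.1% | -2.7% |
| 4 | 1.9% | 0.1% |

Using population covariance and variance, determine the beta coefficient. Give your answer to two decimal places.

0.37

r̄p = 0.6250%,  r̄m = -0.4750%
Cov = Σ(rp − r̄p)(rm − r̄m) / 4 = 0.8144
Var(rm) = Σ(rm − r̄m)² / 4 = 2.2119
β = Cov / Var = 0.8144 / 2.2119 = 0.3682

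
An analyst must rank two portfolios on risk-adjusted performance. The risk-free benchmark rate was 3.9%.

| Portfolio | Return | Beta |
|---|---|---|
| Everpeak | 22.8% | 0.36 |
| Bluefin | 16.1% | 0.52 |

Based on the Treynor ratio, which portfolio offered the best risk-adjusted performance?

Everpeak

Everpeak: Treynor = (22.8% − 3.9%) / 0.36 = 52.500
Bluefin: Treynor = (16.1% − 3.9%) / 0.52 = 23.462
Highest: Everpeak (52.500).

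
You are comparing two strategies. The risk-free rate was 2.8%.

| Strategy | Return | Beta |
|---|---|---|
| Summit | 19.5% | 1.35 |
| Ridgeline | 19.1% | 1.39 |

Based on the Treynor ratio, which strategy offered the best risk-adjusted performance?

Summit

Summit: Treynor = (19.5% − 2.8%) / 1.35 = 12.370
Ridgeline: Treynor = (19.1% − 2.8%) / 1.39 = 11.727
Highest: Summit (12.370).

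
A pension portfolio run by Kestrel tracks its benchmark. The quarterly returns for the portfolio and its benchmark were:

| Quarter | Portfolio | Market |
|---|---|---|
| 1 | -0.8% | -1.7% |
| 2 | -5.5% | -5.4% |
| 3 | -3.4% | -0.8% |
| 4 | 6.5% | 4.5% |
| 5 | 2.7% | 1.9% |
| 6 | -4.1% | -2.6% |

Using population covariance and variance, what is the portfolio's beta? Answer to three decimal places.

r̄p = -0.7667%,  r̄m = -0.6833%
Cov = Σ(rp − r̄p)(rm − r̄m) / 6 = 12.6128
Var(rm) = Σ(rm − r̄m)² / 6 = 10.0847
β = Cov / Var = 12.6128 / 10.0847 = 1.2507

1.251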